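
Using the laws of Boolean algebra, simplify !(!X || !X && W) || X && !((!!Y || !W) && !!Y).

X

!(!X || !X && W) || X && !((!!Y || !W) && !!Y)
= !(!X || !X && W) || X && !!!Y
= !(!X || !X && W) || X && !Y
= !!X || X && !Y
= X || X && !Y
= X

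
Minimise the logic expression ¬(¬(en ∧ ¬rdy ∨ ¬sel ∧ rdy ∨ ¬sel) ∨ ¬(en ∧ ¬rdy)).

¬(¬(en ∧ ¬rdy ∨ ¬sel ∧ rdy ∨ ¬sel) ∨ ¬(en ∧ ¬rdy))
= ¬(¬(en ∧ ¬rdy ∨ ¬sel) ∨ ¬(en ∧ ¬rdy))   — absorption
= (en ∧ ¬rdy ∨ ¬sel) ∧ en ∧ ¬rdy   — De Morgan
= en ∧ ¬rdy   — absorption

en ∧ ¬rdy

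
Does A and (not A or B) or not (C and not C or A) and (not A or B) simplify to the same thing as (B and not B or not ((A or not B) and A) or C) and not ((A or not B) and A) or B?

E1: A and (not A or B) or not (C and not C or A) and (not A or B)
    = A and (not A or B) or not A and (not A or B)   (complement / identity)
    = not A or B   (distribution)
E2: (B and not B or not ((A or not B) and A) or C) and not ((A or not B) and A) or B
    = (not ((A or not B) and A) or C) and not ((A or not B) and A) or B   (complement / identity)
    = not ((A or not B) and A) or B   (absorption)
    = not A or B   (absorption)
Both reduce to not A or B, so they are equivalent.

Yes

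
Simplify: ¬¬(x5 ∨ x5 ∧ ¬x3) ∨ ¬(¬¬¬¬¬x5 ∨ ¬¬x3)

x5

¬¬(x5 ∨ x5 ∧ ¬x3) ∨ ¬(¬¬¬¬¬x5 ∨ ¬¬x3)
= ¬¬(x5 ∨ x5 ∧ ¬x3) ∨ ¬(¬¬¬x5 ∨ ¬¬x3)
= ¬¬x5 ∨ ¬(¬¬¬x5 ∨ ¬¬x3)
= ¬¬x5 ∨ ¬¬x5 ∧ ¬x3
= ¬¬x5
= x5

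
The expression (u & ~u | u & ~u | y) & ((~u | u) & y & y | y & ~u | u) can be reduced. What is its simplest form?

(u & ~u | u & ~u | y) & ((~u | u) & y & y | y & ~u | u)
= (u & ~u | u & ~u | y) & (((~u | u) & y | ~u) & y | u)
= (u & ~u | u & ~u | y) & ((y | ~u) & y | u)
= (u & ~u | y) & ((y | ~u) & y | u)
= (u & ~u | y) & (y | u)
= y & (y | u)
= y

y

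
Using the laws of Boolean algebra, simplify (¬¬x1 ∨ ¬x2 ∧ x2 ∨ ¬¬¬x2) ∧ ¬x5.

(¬¬x1 ∨ ¬x2 ∧ x2 ∨ ¬¬¬x2) ∧ ¬x5
= (¬¬x1 ∨ ¬¬¬x2) ∧ ¬x5   — complement / identity
= (¬¬x1 ∨ ¬x2) ∧ ¬x5   — double negation
= (x1 ∨ ¬x2) ∧ ¬x5   — double negation

(x1 ∨ ¬x2) ∧ ¬x5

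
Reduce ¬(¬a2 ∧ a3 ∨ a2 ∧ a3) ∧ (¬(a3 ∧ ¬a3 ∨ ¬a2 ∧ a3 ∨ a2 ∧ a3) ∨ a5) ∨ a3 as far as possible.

True

¬(¬a2 ∧ a3 ∨ a2 ∧ a3) ∧ (¬(a3 ∧ ¬a3 ∨ ¬a2 ∧ a3 ∨ a2 ∧ a3) ∨ a5) ∨ a3
= ¬(¬a2 ∧ a3 ∨ a2 ∧ a3) ∧ (¬(¬a2 ∧ a3 ∨ a2 ∧ a3) ∨ a5) ∨ a3   (complement / identity)
= ¬(¬a2 ∧ a3 ∨ a2 ∧ a3) ∨ a3   (absorption)
= ¬a3 ∨ a3   (distribution)
= True   (complement)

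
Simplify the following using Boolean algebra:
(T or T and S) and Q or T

(T or T and S) and Q or T
= T and Q or T   (absorption)
= T   (absorption)

T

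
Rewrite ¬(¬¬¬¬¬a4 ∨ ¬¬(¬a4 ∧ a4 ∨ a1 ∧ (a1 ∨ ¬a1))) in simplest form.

¬(¬¬¬¬¬a4 ∨ ¬¬(¬a4 ∧ a4 ∨ a1 ∧ (a1 ∨ ¬a1)))
= ¬(¬¬¬¬¬a4 ∨ ¬¬(¬a4 ∧ a4 ∨ a1))   [complement / identity]
= ¬(¬¬¬¬¬a4 ∨ ¬¬a1)   [complement / identity]
= ¬(¬¬¬a4 ∨ ¬¬a1)   [double negation]
= ¬¬a4 ∧ ¬a1   [De Morgan]
= a4 ∧ ¬a1   [double negation]

a4 ∧ ¬a1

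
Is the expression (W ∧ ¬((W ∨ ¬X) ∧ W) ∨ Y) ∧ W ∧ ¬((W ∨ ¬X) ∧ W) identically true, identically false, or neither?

(W ∧ ¬((W ∨ ¬X) ∧ W) ∨ Y) ∧ W ∧ ¬((W ∨ ¬X) ∧ W)
= W ∧ ¬((W ∨ ¬X) ∧ W)   [absorption]
= W ∧ ¬W   [absorption]
= False   [complement]

identically false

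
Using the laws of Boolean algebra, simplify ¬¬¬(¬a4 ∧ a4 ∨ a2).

¬a2

¬¬¬(¬a4 ∧ a4 ∨ a2)
= ¬¬¬a2   (complement / identity)
= ¬a2   (double negation)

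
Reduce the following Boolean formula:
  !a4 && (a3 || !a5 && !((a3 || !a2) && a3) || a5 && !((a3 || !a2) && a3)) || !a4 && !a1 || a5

!a4 && (a3 || !a5 && !((a3 || !a2) && a3) || a5 && !((a3 || !a2) && a3)) || !a4 && !a1 || a5
= !a4 && (a3 || !((a3 || !a2) && a3)) || !a4 && !a1 || a5   [distribution]
= !a4 && (a3 || !a3) || !a4 && !a1 || a5   [absorption]
= !a4 || !a4 && !a1 || a5   [complement / identity]
= !a4 || a5   [absorption]

!a4 || a5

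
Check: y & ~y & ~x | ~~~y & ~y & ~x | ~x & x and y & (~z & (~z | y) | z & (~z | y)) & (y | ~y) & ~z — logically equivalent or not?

E1: y & ~y & ~x | ~~~y & ~y & ~x | ~x & x
    = y & ~y & ~x | ~y & ~y & ~x | ~x & x   [double negation]
    = ~y & ~x | ~x & x   [distribution]
    = ~y & ~x   [complement / identity]
E2: y & (~z & (~z | y) | z & (~z | y)) & (y | ~y) & ~z
    = y & (~z | y) & (y | ~y) & ~z   [distribution]
    = y & (~z | y) & ~z   [complement / identity]
    = y & ~z   [absorption]
These differ: at x=0, y=0, z=0, E1 = 1 but E2 = 0.

No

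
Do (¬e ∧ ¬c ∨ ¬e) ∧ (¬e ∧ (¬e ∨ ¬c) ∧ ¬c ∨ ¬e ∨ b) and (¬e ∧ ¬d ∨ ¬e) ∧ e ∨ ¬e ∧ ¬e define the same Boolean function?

E1: (¬e ∧ ¬c ∨ ¬e) ∧ (¬e ∧ (¬e ∨ ¬c) ∧ ¬c ∨ ¬e ∨ b)
    = (¬e ∧ ¬c ∨ ¬e) ∧ (¬e ∧ ¬c ∨ ¬e ∨ b)   — absorption
    = ¬e ∧ ¬c ∨ ¬e   — absorption
    = ¬e   — absorption
E2: (¬e ∧ ¬d ∨ ¬e) ∧ e ∨ ¬e ∧ ¬e
    = ¬e ∧ e ∨ ¬e ∧ ¬e   — absorption
    = ¬e   — distribution
Both reduce to ¬e, so they are equivalent.

Yes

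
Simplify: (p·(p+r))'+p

1

(p·(p+r))'+p
= p'+p
= 1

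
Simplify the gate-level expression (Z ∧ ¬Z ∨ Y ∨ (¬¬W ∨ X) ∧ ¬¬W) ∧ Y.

Y

(Z ∧ ¬Z ∨ Y ∨ (¬¬W ∨ X) ∧ ¬¬W) ∧ Y
= (Z ∧ ¬Z ∨ Y ∨ ¬¬W) ∧ Y   (absorption)
= (Y ∨ ¬¬W) ∧ Y   (complement / identity)
= (Y ∨ W) ∧ Y   (double negation)
= Y   (absorption)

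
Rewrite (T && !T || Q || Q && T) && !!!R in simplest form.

(T && !T || Q || Q && T) && !!!R
= (T && !T || Q) && !!!R
= Q && !!!R
= Q && !R

Q && !R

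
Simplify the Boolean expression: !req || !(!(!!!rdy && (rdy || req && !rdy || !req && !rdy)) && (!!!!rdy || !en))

!req || !(!(!!!rdy && (rdy || req && !rdy || !req && !rdy)) && (!!!!rdy || !en))
= !req || !(!(!!!rdy && (rdy || !rdy)) && (!!!!rdy || !en))   (distribution)
= !req || !(!!!!rdy && (!!!!rdy || !en))   (complement / identity)
= !req || !!!!!rdy   (absorption)
= !req || !!!rdy   (double negation)
= !req || !rdy   (double negation)

!req || !rdy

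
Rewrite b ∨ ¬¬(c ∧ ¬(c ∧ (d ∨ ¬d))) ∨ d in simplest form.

b ∨ ¬¬(c ∧ ¬(c ∧ (d ∨ ¬d))) ∨ d
= b ∨ ¬¬(c ∧ ¬c) ∨ d   (complement / identity)
= b ∨ c ∧ ¬c ∨ d   (double negation)
= b ∨ d   (complement / identity)

b ∨ d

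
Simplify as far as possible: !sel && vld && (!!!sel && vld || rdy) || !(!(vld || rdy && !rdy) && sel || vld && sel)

!sel && vld && (!!!sel && vld || rdy) || !(!(vld || rdy && !rdy) && sel || vld && sel)
= !sel && vld && (!!!sel && vld || rdy) || !(!vld && sel || vld && sel)   (complement / identity)
= !sel && vld && (!sel && vld || rdy) || !(!vld && sel || vld && sel)   (double negation)
= !sel && vld && (!sel && vld || rdy) || !sel   (distribution)
= !sel && vld || !sel   (absorption)
= !sel   (absorption)

!sel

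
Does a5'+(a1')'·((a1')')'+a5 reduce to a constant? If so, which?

a5'+(a1')'·((a1')')'+a5
= a5'+(a1')'·a1'+a5
= a5'+a1·a1'+a5
= a5'+a5
= 1

yes, True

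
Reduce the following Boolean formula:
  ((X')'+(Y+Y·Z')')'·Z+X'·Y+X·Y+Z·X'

((X')'+(Y+Y·Z')')'·Z+X'·Y+X·Y+Z·X'
= ((X')'+Y')'·Z+X'·Y+X·Y+Z·X'   (absorption)
= X'·Y·Z+X'·Y+X·Y+Z·X'   (De Morgan)
= X'·Y+X·Y+Z·X'   (absorption)
= Y+Z·X'   (distribution)

Y+Z·X'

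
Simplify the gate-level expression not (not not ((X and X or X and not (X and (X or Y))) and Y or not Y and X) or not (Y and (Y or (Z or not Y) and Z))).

not X and Y

not (not not ((X and X or X and not (X and (X or Y))) and Y or not Y and X) or not (Y and (Y or (Z or not Y) and Z)))
= not (not not ((X and X or X and not (X and (X or Y))) and Y or not Y and X) or not (Y and (Y or Z)))   (absorption)
= not (not not ((X and X or X and not (X and (X or Y))) and Y or not Y and X) or not Y)   (absorption)
= not (not not ((X and X or X and not X) and Y or not Y and X) or not Y)   (absorption)
= not (not not (X and Y or not Y and X) or not Y)   (distribution)
= not (not not X or not Y)   (distribution)
= not X and Y   (De Morgan)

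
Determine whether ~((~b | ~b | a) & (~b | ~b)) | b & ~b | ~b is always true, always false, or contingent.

~((~b | ~b | a) & (~b | ~b)) | b & ~b | ~b
= ~(~b | ~b) | b & ~b | ~b   (absorption)
= b & b | b & ~b | ~b   (De Morgan)
= b | ~b   (distribution)
= 1   (complement)

always true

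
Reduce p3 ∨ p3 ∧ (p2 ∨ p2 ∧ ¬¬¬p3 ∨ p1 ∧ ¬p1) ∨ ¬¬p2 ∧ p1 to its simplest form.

p3 ∨ p2 ∧ p1

p3 ∨ p3 ∧ (p2 ∨ p2 ∧ ¬¬¬p3 ∨ p1 ∧ ¬p1) ∨ ¬¬p2 ∧ p1
= p3 ∨ p3 ∧ (p2 ∨ p2 ∧ ¬¬¬p3) ∨ ¬¬p2 ∧ p1   (complement / identity)
= p3 ∨ p3 ∧ (p2 ∨ p2 ∧ ¬p3) ∨ ¬¬p2 ∧ p1   (double negation)
= p3 ∨ p3 ∧ p2 ∨ ¬¬p2 ∧ p1   (absorption)
= p3 ∨ ¬¬p2 ∧ p1   (absorption)
= p3 ∨ p2 ∧ p1   (double negation)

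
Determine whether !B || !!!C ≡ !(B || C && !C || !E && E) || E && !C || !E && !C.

Yes

E1: !B || !!!C
    = !B || !C   [double negation]
E2: !(B || C && !C || !E && E) || E && !C || !E && !C
    = !(B || !E && E) || E && !C || !E && !C   [complement / identity]
    = !(B || !E && E) || !C   [distribution]
    = !B || !C   [complement / identity]
Both reduce to !B || !C, so they are equivalent.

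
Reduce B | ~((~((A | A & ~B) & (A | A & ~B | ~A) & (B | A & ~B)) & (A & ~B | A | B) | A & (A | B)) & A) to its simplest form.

B | ~((~((A | A & ~B) & (A | A & ~B | ~A) & (B | A & ~B)) & (A & ~B | A | B) | A & (A | B)) & A)
= B | ~((~((A | A & ~B) & (B | A & ~B)) & (A & ~B | A | B) | A & (A | B)) & A)   — absorption
= B | ~((~(A & ~B | A & B) & (A & ~B | A | B) | A & (A | B)) & A)   — distribution
= B | ~((~(A & ~B | A & B) & (A | B) | A & (A | B)) & A)   — absorption
= B | ~((~A & (A | B) | A & (A | B)) & A)   — distribution
= B | ~((A | B) & A)   — distribution
= B | ~A   — absorption

B | ~A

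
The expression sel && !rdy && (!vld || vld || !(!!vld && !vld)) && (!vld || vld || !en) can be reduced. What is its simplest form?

sel && !rdy && (!vld || vld || !(!!vld && !vld)) && (!vld || vld || !en)
= sel && !rdy && (!vld || vld || !vld || vld) && (!vld || vld || !en)
= sel && !rdy && ((!vld || vld) && !en || !vld || vld)
= sel && !rdy && (!vld || vld)
= sel && !rdy

sel && !rdy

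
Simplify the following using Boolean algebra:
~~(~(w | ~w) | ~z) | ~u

~~(~(w | ~w) | ~z) | ~u
= ~((w | ~w) & z) | ~u
= ~z | ~u

~z | ~u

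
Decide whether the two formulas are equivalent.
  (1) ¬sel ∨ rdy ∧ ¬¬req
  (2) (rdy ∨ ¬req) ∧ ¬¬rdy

E1: ¬sel ∨ rdy ∧ ¬¬req
    = ¬sel ∨ rdy ∧ req   — double negation
E2: (rdy ∨ ¬req) ∧ ¬¬rdy
    = (rdy ∨ ¬req) ∧ rdy   — double negation
    = rdy   — absorption
These differ: at rdy=0, req=0, sel=0, E1 = 1 but E2 = 0.

No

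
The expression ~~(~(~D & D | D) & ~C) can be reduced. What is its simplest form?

~D & ~C

~~(~(~D & D | D) & ~C)
= ~~(~D & ~C)   [complement / identity]
= ~D & ~C   [double negation]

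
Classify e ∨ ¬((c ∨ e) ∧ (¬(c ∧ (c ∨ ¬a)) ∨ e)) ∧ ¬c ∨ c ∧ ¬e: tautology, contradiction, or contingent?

tautology

e ∨ ¬((c ∨ e) ∧ (¬(c ∧ (c ∨ ¬a)) ∨ e)) ∧ ¬c ∨ c ∧ ¬e
= e ∨ ¬((c ∨ e) ∧ (¬c ∨ e)) ∧ ¬c ∨ c ∧ ¬e
= e ∨ ¬(e ∨ c ∧ ¬c) ∧ ¬c ∨ c ∧ ¬e
= e ∨ ¬e ∧ ¬c ∨ c ∧ ¬e
= e ∨ ¬e
= True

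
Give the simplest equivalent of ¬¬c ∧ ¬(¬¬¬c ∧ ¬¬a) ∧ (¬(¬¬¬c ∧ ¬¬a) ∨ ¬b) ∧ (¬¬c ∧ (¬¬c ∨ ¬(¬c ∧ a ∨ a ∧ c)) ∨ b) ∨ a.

¬¬c ∧ ¬(¬¬¬c ∧ ¬¬a) ∧ (¬(¬¬¬c ∧ ¬¬a) ∨ ¬b) ∧ (¬¬c ∧ (¬¬c ∨ ¬(¬c ∧ a ∨ a ∧ c)) ∨ b) ∨ a
= ¬¬c ∧ ¬(¬¬¬c ∧ ¬¬a) ∧ (¬¬c ∧ (¬¬c ∨ ¬(¬c ∧ a ∨ a ∧ c)) ∨ b) ∨ a   [absorption]
= ¬¬c ∧ (¬¬c ∨ ¬a) ∧ (¬¬c ∧ (¬¬c ∨ ¬(¬c ∧ a ∨ a ∧ c)) ∨ b) ∨ a   [De Morgan]
= ¬¬c ∧ (¬¬c ∨ ¬a) ∧ (¬¬c ∧ (¬¬c ∨ ¬a) ∨ b) ∨ a   [distribution]
= ¬¬c ∧ (¬¬c ∨ ¬a) ∨ a   [absorption]
= ¬¬c ∨ a   [absorption]
= c ∨ a   [double negation]

c ∨ a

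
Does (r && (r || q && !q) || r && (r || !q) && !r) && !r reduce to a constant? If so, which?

yes, False

(r && (r || q && !q) || r && (r || !q) && !r) && !r
= (r && (r || q && !q) || r && !r) && !r   (absorption)
= (r && r || r && !r) && !r   (complement / identity)
= r && !r   (distribution)
= false   (complement)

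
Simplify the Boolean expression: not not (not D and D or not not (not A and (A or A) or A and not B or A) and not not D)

A and D

not not (not D and D or not not (not A and (A or A) or A and not B or A) and not not D)
= not not (not not (not A and (A or A) or A and not B or A) and not not D)   (complement / identity)
= not not (not not (not A and (A or A) or A) and not not D)   (absorption)
= not (not (not A and (A or A) or A) or not D)   (De Morgan)
= not (not (not A and A or A) or not D)   (idempotence)
= not (not A or not D)   (complement / identity)
= A and D   (De Morgan)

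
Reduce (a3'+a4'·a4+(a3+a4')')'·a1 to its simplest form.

(a3'+a4'·a4+(a3+a4')')'·a1
= (a3'+(a3+a4')')'·a1
= a3·(a3+a4')·a1
= a3·a1

a3·a1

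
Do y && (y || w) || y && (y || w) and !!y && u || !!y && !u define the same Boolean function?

Yes

E1: y && (y || w) || y && (y || w)
    = y && (y || w)
    = y
E2: !!y && u || !!y && !u
    = !!y
    = y
Both reduce to y, so they are equivalent.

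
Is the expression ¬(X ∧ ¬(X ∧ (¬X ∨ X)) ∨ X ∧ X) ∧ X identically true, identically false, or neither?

¬(X ∧ ¬(X ∧ (¬X ∨ X)) ∨ X ∧ X) ∧ X
= ¬(X ∧ ¬X ∨ X ∧ X) ∧ X   — complement / identity
= ¬X ∧ X   — distribution
= False   — complement

identically false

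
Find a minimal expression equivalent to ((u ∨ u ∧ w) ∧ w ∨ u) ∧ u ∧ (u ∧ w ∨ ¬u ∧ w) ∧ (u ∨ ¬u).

u ∧ w

((u ∨ u ∧ w) ∧ w ∨ u) ∧ u ∧ (u ∧ w ∨ ¬u ∧ w) ∧ (u ∨ ¬u)
= (u ∧ w ∨ u) ∧ u ∧ (u ∧ w ∨ ¬u ∧ w) ∧ (u ∨ ¬u)   [absorption]
= (u ∧ w ∨ u) ∧ u ∧ (u ∧ w ∨ ¬u ∧ w)   [complement / identity]
= (u ∧ w ∨ u) ∧ u ∧ w   [distribution]
= u ∧ w   [absorption]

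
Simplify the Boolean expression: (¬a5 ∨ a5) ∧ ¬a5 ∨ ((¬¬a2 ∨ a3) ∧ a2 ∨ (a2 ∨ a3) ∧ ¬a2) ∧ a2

¬a5 ∨ a2

(¬a5 ∨ a5) ∧ ¬a5 ∨ ((¬¬a2 ∨ a3) ∧ a2 ∨ (a2 ∨ a3) ∧ ¬a2) ∧ a2
= ¬a5 ∨ ((¬¬a2 ∨ a3) ∧ a2 ∨ (a2 ∨ a3) ∧ ¬a2) ∧ a2
= ¬a5 ∨ ((a2 ∨ a3) ∧ a2 ∨ (a2 ∨ a3) ∧ ¬a2) ∧ a2
= ¬a5 ∨ (a2 ∨ a3) ∧ a2
= ¬a5 ∨ a2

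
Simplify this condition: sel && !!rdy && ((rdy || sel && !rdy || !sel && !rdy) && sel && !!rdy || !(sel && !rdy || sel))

sel && rdy

sel && !!rdy && ((rdy || sel && !rdy || !sel && !rdy) && sel && !!rdy || !(sel && !rdy || sel))
= sel && !!rdy && ((rdy || sel && !rdy || !sel && !rdy) && sel && !!rdy || !sel)
= sel && !!rdy && ((rdy || !rdy && (sel || !sel)) && sel && !!rdy || !sel)
= sel && !!rdy && ((rdy || !rdy) && sel && !!rdy || !sel)
= sel && !!rdy && (sel && !!rdy || !sel)
= sel && !!rdy
= sel && rdy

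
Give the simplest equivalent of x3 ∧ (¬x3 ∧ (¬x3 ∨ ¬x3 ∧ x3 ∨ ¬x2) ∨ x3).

x3

x3 ∧ (¬x3 ∧ (¬x3 ∨ ¬x3 ∧ x3 ∨ ¬x2) ∨ x3)
= x3 ∧ (¬x3 ∧ (¬x3 ∨ ¬x2) ∨ x3)   [complement / identity]
= x3 ∧ (¬x3 ∨ x3)   [absorption]
= x3   [complement / identity]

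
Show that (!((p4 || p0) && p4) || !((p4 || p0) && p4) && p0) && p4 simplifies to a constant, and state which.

(!((p4 || p0) && p4) || !((p4 || p0) && p4) && p0) && p4
= !((p4 || p0) && p4) && p4
= !p4 && p4
= false

false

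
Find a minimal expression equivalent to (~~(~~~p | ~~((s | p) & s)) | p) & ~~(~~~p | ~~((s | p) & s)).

~p | s

(~~(~~~p | ~~((s | p) & s)) | p) & ~~(~~~p | ~~((s | p) & s))
= ~~(~~~p | ~~((s | p) & s))   [absorption]
= ~(~~p & ~((s | p) & s))   [De Morgan]
= ~p | (s | p) & s   [De Morgan]
= ~p | s   [absorption]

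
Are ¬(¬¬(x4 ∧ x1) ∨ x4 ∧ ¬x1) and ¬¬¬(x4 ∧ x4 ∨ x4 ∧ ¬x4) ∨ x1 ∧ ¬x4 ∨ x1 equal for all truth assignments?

E1: ¬(¬¬(x4 ∧ x1) ∨ x4 ∧ ¬x1)
    = ¬(x4 ∧ x1 ∨ x4 ∧ ¬x1)   [double negation]
    = ¬x4   [distribution]
E2: ¬¬¬(x4 ∧ x4 ∨ x4 ∧ ¬x4) ∨ x1 ∧ ¬x4 ∨ x1
    = ¬¬¬(x4 ∧ x4 ∨ x4 ∧ ¬x4) ∨ x1   [absorption]
    = ¬¬¬x4 ∨ x1   [distribution]
    = ¬x4 ∨ x1   [double negation]
These differ: at x1=1, x4=1, E1 = 0 but E2 = 1.

No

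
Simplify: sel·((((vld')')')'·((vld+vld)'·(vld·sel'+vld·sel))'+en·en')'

sel·vld'

sel·((((vld')')')'·((vld+vld)'·(vld·sel'+vld·sel))'+en·en')'
= sel·((((vld')')')'·(vld'·(vld·sel'+vld·sel))'+en·en')'   [idempotence]
= sel·((((vld')')')'·(vld'·vld)'+en·en')'   [distribution]
= sel·((((vld')')')'·(vld'·vld)')'   [complement / identity]
= sel·(((vld')')'+vld'·vld)   [De Morgan]
= sel·((vld')')'   [complement / identity]
= sel·vld'   [double negation]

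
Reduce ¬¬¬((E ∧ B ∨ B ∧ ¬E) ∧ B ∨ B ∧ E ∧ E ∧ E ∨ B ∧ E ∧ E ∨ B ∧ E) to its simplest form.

¬B

¬¬¬((E ∧ B ∨ B ∧ ¬E) ∧ B ∨ B ∧ E ∧ E ∧ E ∨ B ∧ E ∧ E ∨ B ∧ E)
= ¬¬¬((E ∧ B ∨ B ∧ ¬E) ∧ B ∨ B ∧ E ∧ E ∨ B ∧ E)   — absorption
= ¬¬¬((E ∧ B ∨ B ∧ ¬E) ∧ B ∨ B ∧ E)   — absorption
= ¬¬¬(B ∧ B ∨ B ∧ E)   — distribution
= ¬¬¬((B ∨ E) ∧ B)   — distribution
= ¬((B ∨ E) ∧ B)   — double negation
= ¬B   — absorption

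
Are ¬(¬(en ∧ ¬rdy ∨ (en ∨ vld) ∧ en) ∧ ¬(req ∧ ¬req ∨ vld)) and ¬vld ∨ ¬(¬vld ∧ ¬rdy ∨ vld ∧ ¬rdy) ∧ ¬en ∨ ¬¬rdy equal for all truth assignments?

No

E1: ¬(¬(en ∧ ¬rdy ∨ (en ∨ vld) ∧ en) ∧ ¬(req ∧ ¬req ∨ vld))
    = ¬(¬(en ∧ ¬rdy ∨ en) ∧ ¬(req ∧ ¬req ∨ vld))   [absorption]
    = en ∧ ¬rdy ∨ en ∨ req ∧ ¬req ∨ vld   [De Morgan]
    = en ∨ req ∧ ¬req ∨ vld   [absorption]
    = en ∨ vld   [complement / identity]
E2: ¬vld ∨ ¬(¬vld ∧ ¬rdy ∨ vld ∧ ¬rdy) ∧ ¬en ∨ ¬¬rdy
    = ¬vld ∨ ¬¬rdy ∧ ¬en ∨ ¬¬rdy   [distribution]
    = ¬vld ∨ ¬¬rdy   [absorption]
    = ¬vld ∨ rdy   [double negation]
These differ: at en=1, rdy=0, req=0, vld=1, E1 = 1 but E2 = 0.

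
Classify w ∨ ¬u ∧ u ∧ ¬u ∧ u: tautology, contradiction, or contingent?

w ∨ ¬u ∧ u ∧ ¬u ∧ u
= w ∨ ¬u ∧ u   (idempotence)
= w   (complement / identity)
This depends on w, so it is not a constant.

contingent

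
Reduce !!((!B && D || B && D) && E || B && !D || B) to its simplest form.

D && E || B

!!((!B && D || B && D) && E || B && !D || B)
= (!B && D || B && D) && E || B && !D || B   — double negation
= D && E || B && !D || B   — distribution
= D && E || B   — absorption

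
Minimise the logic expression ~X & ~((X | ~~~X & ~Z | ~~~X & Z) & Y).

~X & ~Y

~X & ~((X | ~~~X & ~Z | ~~~X & Z) & Y)
= ~X & ~((X | ~~~X) & Y)   (distribution)
= ~X & ~((X | ~X) & Y)   (double negation)
= ~X & ~Y   (complement / identity)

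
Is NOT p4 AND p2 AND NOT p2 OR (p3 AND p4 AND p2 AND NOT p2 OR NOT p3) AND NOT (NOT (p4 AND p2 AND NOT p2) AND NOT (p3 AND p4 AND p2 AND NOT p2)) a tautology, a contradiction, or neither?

contradiction

NOT p4 AND p2 AND NOT p2 OR (p3 AND p4 AND p2 AND NOT p2 OR NOT p3) AND NOT (NOT (p4 AND p2 AND NOT p2) AND NOT (p3 AND p4 AND p2 AND NOT p2))
= NOT p4 AND p2 AND NOT p2 OR (p3 AND p4 AND p2 AND NOT p2 OR NOT p3) AND (p4 AND p2 AND NOT p2 OR p3 AND p4 AND p2 AND NOT p2)
= NOT p4 AND p2 AND NOT p2 OR NOT p3 AND p4 AND p2 AND NOT p2 OR p3 AND p4 AND p2 AND NOT p2
= NOT p4 AND p2 AND NOT p2 OR p4 AND p2 AND NOT p2
= p2 AND NOT p2
= FALSE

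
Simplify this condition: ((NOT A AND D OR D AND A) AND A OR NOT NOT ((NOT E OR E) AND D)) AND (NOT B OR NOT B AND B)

((NOT A AND D OR D AND A) AND A OR NOT NOT ((NOT E OR E) AND D)) AND (NOT B OR NOT B AND B)
= ((NOT A AND D OR D AND A) AND A OR NOT NOT D) AND (NOT B OR NOT B AND B)   [complement / identity]
= (D AND A OR NOT NOT D) AND (NOT B OR NOT B AND B)   [distribution]
= (D AND A OR NOT NOT D) AND NOT B   [complement / identity]
= (D AND A OR D) AND NOT B   [double negation]
= D AND NOT B   [absorption]

D AND NOT B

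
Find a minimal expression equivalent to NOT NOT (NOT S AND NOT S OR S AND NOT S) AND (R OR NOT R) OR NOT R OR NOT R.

NOT S OR NOT R

NOT NOT (NOT S AND NOT S OR S AND NOT S) AND (R OR NOT R) OR NOT R OR NOT R
= NOT NOT (NOT S AND NOT S OR S AND NOT S) AND (R OR NOT R) OR NOT R   [idempotence]
= (NOT S AND NOT S OR S AND NOT S) AND (R OR NOT R) OR NOT R   [double negation]
= NOT S AND (R OR NOT R) OR NOT R   [distribution]
= NOT S OR NOT R   [complement / identity]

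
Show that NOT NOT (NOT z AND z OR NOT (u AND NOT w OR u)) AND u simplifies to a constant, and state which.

FALSE

NOT NOT (NOT z AND z OR NOT (u AND NOT w OR u)) AND u
= (NOT z AND z OR NOT (u AND NOT w OR u)) AND u
= (NOT z AND z OR NOT u) AND u
= NOT u AND u
= FALSE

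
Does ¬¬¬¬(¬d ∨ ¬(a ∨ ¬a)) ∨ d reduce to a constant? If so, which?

yes, True

¬¬¬¬(¬d ∨ ¬(a ∨ ¬a)) ∨ d
= ¬¬¬(d ∧ (a ∨ ¬a)) ∨ d   — De Morgan
= ¬¬¬d ∨ d   — complement / identity
= ¬d ∨ d   — double negation
= True   — complement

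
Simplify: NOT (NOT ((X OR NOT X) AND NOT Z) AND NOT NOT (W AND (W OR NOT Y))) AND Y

NOT (NOT ((X OR NOT X) AND NOT Z) AND NOT NOT (W AND (W OR NOT Y))) AND Y
= NOT (NOT NOT Z AND NOT NOT (W AND (W OR NOT Y))) AND Y   — complement / identity
= NOT (NOT NOT Z AND NOT NOT W) AND Y   — absorption
= (NOT Z OR NOT W) AND Y   — De Morgan

(NOT Z OR NOT W) AND Y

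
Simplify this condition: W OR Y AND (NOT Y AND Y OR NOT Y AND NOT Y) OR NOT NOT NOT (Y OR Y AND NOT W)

W OR NOT Y

W OR Y AND (NOT Y AND Y OR NOT Y AND NOT Y) OR NOT NOT NOT (Y OR Y AND NOT W)
= W OR Y AND NOT Y OR NOT NOT NOT (Y OR Y AND NOT W)   (distribution)
= W OR Y AND NOT Y OR NOT (Y OR Y AND NOT W)   (double negation)
= W OR Y AND NOT Y OR NOT Y   (absorption)
= W OR NOT Y   (complement / identity)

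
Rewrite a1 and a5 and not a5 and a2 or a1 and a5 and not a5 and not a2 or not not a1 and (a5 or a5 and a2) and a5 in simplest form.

a1 and a5 and not a5 and a2 or a1 and a5 and not a5 and not a2 or not not a1 and (a5 or a5 and a2) and a5
= a1 and a5 and not a5 and a2 or a1 and a5 and not a5 and not a2 or a1 and (a5 or a5 and a2) and a5   — double negation
= a1 and a5 and not a5 and a2 or a1 and a5 and not a5 and not a2 or a1 and a5 and a5   — absorption
= a1 and a5 and not a5 or a1 and a5 and a5   — distribution
= a1 and a5   — distribution

a1 and a5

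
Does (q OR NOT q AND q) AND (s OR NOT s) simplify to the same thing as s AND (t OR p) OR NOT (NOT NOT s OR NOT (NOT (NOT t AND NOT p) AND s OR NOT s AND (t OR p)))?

E1: (q OR NOT q AND q) AND (s OR NOT s)
    = q AND (s OR NOT s)   — complement / identity
    = q   — complement / identity
E2: s AND (t OR p) OR NOT (NOT NOT s OR NOT (NOT (NOT t AND NOT p) AND s OR NOT s AND (t OR p)))
    = s AND (t OR p) OR NOT (NOT NOT s OR NOT ((t OR p) AND s OR NOT s AND (t OR p)))   — De Morgan
    = s AND (t OR p) OR NOT s AND ((t OR p) AND s OR NOT s AND (t OR p))   — De Morgan
    = s AND (t OR p) OR NOT s AND (t OR p)   — distribution
    = t OR p   — distribution
These differ: at p=1, q=0, s=0, t=1, E1 = 0 but E2 = 1.

No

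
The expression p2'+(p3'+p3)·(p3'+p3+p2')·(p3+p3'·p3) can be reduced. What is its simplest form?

p2'+p3

p2'+(p3'+p3)·(p3'+p3+p2')·(p3+p3'·p3)
= p2'+(p3'+p3)·(p3+p3'·p3)   [absorption]
= p2'+(p3'+p3)·p3   [complement / identity]
= p2'+p3   [complement / identity]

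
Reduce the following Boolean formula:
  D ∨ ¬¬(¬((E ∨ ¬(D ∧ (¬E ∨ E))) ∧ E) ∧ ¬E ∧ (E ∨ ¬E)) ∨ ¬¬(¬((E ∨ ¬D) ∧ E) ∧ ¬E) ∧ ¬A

D ∨ ¬E

D ∨ ¬¬(¬((E ∨ ¬(D ∧ (¬E ∨ E))) ∧ E) ∧ ¬E ∧ (E ∨ ¬E)) ∨ ¬¬(¬((E ∨ ¬D) ∧ E) ∧ ¬E) ∧ ¬A
= D ∨ ¬¬(¬((E ∨ ¬(D ∧ (¬E ∨ E))) ∧ E) ∧ ¬E) ∨ ¬¬(¬((E ∨ ¬D) ∧ E) ∧ ¬E) ∧ ¬A   — complement / identity
= D ∨ ¬¬(¬((E ∨ ¬D) ∧ E) ∧ ¬E) ∨ ¬¬(¬((E ∨ ¬D) ∧ E) ∧ ¬E) ∧ ¬A   — complement / identity
= D ∨ ¬¬(¬((E ∨ ¬D) ∧ E) ∧ ¬E)   — absorption
= D ∨ ¬¬(¬E ∧ ¬E)   — absorption
= D ∨ ¬(E ∨ E)   — De Morgan
= D ∨ ¬E   — idempotence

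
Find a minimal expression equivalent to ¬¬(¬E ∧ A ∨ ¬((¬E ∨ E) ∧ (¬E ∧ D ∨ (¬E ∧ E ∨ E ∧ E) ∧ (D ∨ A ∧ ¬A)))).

¬¬(¬E ∧ A ∨ ¬((¬E ∨ E) ∧ (¬E ∧ D ∨ (¬E ∧ E ∨ E ∧ E) ∧ (D ∨ A ∧ ¬A))))
= ¬¬(¬E ∧ A ∨ ¬((¬E ∨ E) ∧ (¬E ∧ D ∨ E ∧ (D ∨ A ∧ ¬A))))   — distribution
= ¬¬(¬E ∧ A ∨ ¬((¬E ∨ E) ∧ (¬E ∧ D ∨ E ∧ D)))   — complement / identity
= ¬¬(¬E ∧ A ∨ ¬(¬E ∧ D ∨ E ∧ D))   — complement / identity
= ¬E ∧ A ∨ ¬(¬E ∧ D ∨ E ∧ D)   — double negation
= ¬E ∧ A ∨ ¬D   — distribution

¬E ∧ A ∨ ¬D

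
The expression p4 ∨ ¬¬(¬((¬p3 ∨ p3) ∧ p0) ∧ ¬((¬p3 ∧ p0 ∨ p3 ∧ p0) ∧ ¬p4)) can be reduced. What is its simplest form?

p4 ∨ ¬p0

p4 ∨ ¬¬(¬((¬p3 ∨ p3) ∧ p0) ∧ ¬((¬p3 ∧ p0 ∨ p3 ∧ p0) ∧ ¬p4))
= p4 ∨ ¬¬(¬((¬p3 ∨ p3) ∧ p0) ∧ ¬((¬p3 ∨ p3) ∧ p0 ∧ ¬p4))   (distribution)
= p4 ∨ ¬((¬p3 ∨ p3) ∧ p0 ∨ (¬p3 ∨ p3) ∧ p0 ∧ ¬p4)   (De Morgan)
= p4 ∨ ¬((¬p3 ∨ p3) ∧ p0)   (absorption)
= p4 ∨ ¬p0   (complement / identity)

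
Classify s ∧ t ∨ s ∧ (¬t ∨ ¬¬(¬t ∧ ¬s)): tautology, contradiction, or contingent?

s ∧ t ∨ s ∧ (¬t ∨ ¬¬(¬t ∧ ¬s))
= s ∧ t ∨ s ∧ (¬t ∨ ¬t ∧ ¬s)
= s ∧ t ∨ s ∧ ¬t
= s
This depends on s, so it is not a constant.

contingent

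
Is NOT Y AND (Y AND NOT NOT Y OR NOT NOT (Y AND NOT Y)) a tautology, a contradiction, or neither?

contradiction

NOT Y AND (Y AND NOT NOT Y OR NOT NOT (Y AND NOT Y))
= NOT Y AND (Y AND NOT NOT Y OR Y AND NOT Y)   [double negation]
= NOT Y AND (Y AND Y OR Y AND NOT Y)   [double negation]
= NOT Y AND Y   [distribution]
= FALSE   [complement]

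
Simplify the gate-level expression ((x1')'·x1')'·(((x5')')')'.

((x1')'·x1')'·(((x5')')')'
= (x1'+x1)·(((x5')')')'   (De Morgan)
= (x1'+x1)·(x5')'   (double negation)
= (x5')'   (complement / identity)
= x5   (double negation)

x5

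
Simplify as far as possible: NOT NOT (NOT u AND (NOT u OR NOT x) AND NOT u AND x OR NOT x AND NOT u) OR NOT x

NOT u OR NOT x

NOT NOT (NOT u AND (NOT u OR NOT x) AND NOT u AND x OR NOT x AND NOT u) OR NOT x
= NOT NOT (NOT u AND NOT u AND x OR NOT x AND NOT u) OR NOT x   — absorption
= NOT NOT (NOT u AND x OR NOT x AND NOT u) OR NOT x   — idempotence
= NOT u AND x OR NOT x AND NOT u OR NOT x   — double negation
= NOT u OR NOT x   — distribution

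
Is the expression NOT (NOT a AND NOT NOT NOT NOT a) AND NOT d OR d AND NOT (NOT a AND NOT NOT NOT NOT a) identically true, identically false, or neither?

identically true

NOT (NOT a AND NOT NOT NOT NOT a) AND NOT d OR d AND NOT (NOT a AND NOT NOT NOT NOT a)
= NOT (NOT a AND NOT NOT NOT NOT a)   (distribution)
= NOT (NOT a AND NOT NOT a)   (double negation)
= a OR NOT a   (De Morgan)
= TRUE   (complement)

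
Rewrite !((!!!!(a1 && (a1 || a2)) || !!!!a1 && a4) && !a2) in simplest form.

!a1 || a2

!((!!!!(a1 && (a1 || a2)) || !!!!a1 && a4) && !a2)
= !((!!!!(a1 && (a1 || a2)) || !!a1 && a4) && !a2)   [double negation]
= !((!!!!a1 || !!a1 && a4) && !a2)   [absorption]
= !((!!a1 || !!a1 && a4) && !a2)   [double negation]
= !(!!a1 && !a2)   [absorption]
= !a1 || a2   [De Morgan]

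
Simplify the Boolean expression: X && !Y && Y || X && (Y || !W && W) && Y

X && Y

X && !Y && Y || X && (Y || !W && W) && Y
= X && !Y && Y || X && Y && Y   — complement / identity
= X && (!Y && Y || Y && Y)   — distribution
= X && Y   — distribution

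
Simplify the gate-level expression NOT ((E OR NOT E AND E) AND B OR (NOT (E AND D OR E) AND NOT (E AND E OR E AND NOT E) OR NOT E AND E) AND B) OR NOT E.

NOT ((E OR NOT E AND E) AND B OR (NOT (E AND D OR E) AND NOT (E AND E OR E AND NOT E) OR NOT E AND E) AND B) OR NOT E
= NOT (E AND B OR (NOT (E AND D OR E) AND NOT (E AND E OR E AND NOT E) OR NOT E AND E) AND B) OR NOT E   — complement / identity
= NOT (E AND B OR (NOT E AND NOT (E AND E OR E AND NOT E) OR NOT E AND E) AND B) OR NOT E   — absorption
= NOT (E AND B OR (NOT E AND NOT E OR NOT E AND E) AND B) OR NOT E   — distribution
= NOT (E AND B OR NOT E AND B) OR NOT E   — distribution
= NOT B OR NOT E   — distribution

NOT B OR NOT E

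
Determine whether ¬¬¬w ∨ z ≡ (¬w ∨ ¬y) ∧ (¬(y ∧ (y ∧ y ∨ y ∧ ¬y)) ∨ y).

No

E1: ¬¬¬w ∨ z
    = ¬w ∨ z
E2: (¬w ∨ ¬y) ∧ (¬(y ∧ (y ∧ y ∨ y ∧ ¬y)) ∨ y)
    = (¬w ∨ ¬y) ∧ (¬(y ∧ y) ∨ y)
    = (¬w ∨ ¬y) ∧ (¬y ∨ y)
    = ¬w ∨ ¬y
These differ: at w=1, y=0, z=0, E1 = 0 but E2 = 1.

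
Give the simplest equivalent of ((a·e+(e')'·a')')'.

((a·e+(e')'·a')')'
= ((a·e+e·a')')'
= (e')'
= e

e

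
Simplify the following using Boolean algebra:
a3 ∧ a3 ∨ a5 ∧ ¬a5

a3 ∧ a3 ∨ a5 ∧ ¬a5
= a3 ∨ a5 ∧ ¬a5   — idempotence
= a3   — complement / identity

a3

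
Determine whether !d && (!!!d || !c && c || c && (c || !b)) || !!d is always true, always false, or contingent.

!d && (!!!d || !c && c || c && (c || !b)) || !!d
= !d && (!d || !c && c || c && (c || !b)) || !!d   (double negation)
= !d && (!d || !c && c || c && (c || !b)) || d   (double negation)
= !d && (!d || c && (c || !b)) || d   (complement / identity)
= !d && (!d || c) || d   (absorption)
= !d || d   (absorption)
= true   (complement)

always true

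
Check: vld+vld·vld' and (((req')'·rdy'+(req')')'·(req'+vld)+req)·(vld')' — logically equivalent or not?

Yes

E1: vld+vld·vld'
    = vld   [complement / identity]
E2: (((req')'·rdy'+(req')')'·(req'+vld)+req)·(vld')'
    = (((req')')'·(req'+vld)+req)·(vld')'   [absorption]
    = (((req')')'·(req'+vld)+req)·vld   [double negation]
    = (req'·(req'+vld)+req)·vld   [double negation]
    = (req'+req)·vld   [absorption]
    = vld   [complement / identity]
Both reduce to vld, so they are equivalent.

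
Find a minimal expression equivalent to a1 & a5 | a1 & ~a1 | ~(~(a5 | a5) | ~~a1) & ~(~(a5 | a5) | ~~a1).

a1 & a5 | a1 & ~a1 | ~(~(a5 | a5) | ~~a1) & ~(~(a5 | a5) | ~~a1)
= a1 & a5 | a1 & ~a1 | ~(~(a5 | a5) | ~~a1)   — idempotence
= a1 & a5 | ~(~(a5 | a5) | ~~a1)   — complement / identity
= a1 & a5 | (a5 | a5) & ~a1   — De Morgan
= a1 & a5 | a5 & ~a1   — idempotence
= a5   — distribution

a5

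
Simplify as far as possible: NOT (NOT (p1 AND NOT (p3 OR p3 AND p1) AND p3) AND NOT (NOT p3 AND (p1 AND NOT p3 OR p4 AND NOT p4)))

NOT (NOT (p1 AND NOT (p3 OR p3 AND p1) AND p3) AND NOT (NOT p3 AND (p1 AND NOT p3 OR p4 AND NOT p4)))
= NOT (NOT (p1 AND NOT (p3 OR p3 AND p1) AND p3) AND NOT (NOT p3 AND p1 AND NOT p3))   (complement / identity)
= p1 AND NOT (p3 OR p3 AND p1) AND p3 OR NOT p3 AND p1 AND NOT p3   (De Morgan)
= p1 AND NOT p3 AND p3 OR NOT p3 AND p1 AND NOT p3   (absorption)
= p1 AND NOT p3   (distribution)

p1 AND NOT p3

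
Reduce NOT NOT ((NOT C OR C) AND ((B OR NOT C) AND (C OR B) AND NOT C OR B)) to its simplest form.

NOT NOT ((NOT C OR C) AND ((B OR NOT C) AND (C OR B) AND NOT C OR B))
= NOT NOT ((NOT C OR C) AND ((B OR NOT C AND C) AND NOT C OR B))
= NOT NOT ((NOT C OR C) AND (B AND NOT C OR B))
= NOT NOT (B AND NOT C OR B)
= NOT NOT B
= B

B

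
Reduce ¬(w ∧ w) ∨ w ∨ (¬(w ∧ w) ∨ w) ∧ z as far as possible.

True

¬(w ∧ w) ∨ w ∨ (¬(w ∧ w) ∨ w) ∧ z
= ¬(w ∧ w) ∨ w   [absorption]
= ¬w ∨ w   [idempotence]
= True   [complement]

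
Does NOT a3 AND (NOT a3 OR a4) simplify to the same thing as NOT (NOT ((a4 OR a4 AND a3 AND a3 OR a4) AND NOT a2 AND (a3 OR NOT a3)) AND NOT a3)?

No

E1: NOT a3 AND (NOT a3 OR a4)
    = NOT a3   [absorption]
E2: NOT (NOT ((a4 OR a4 AND a3 AND a3 OR a4) AND NOT a2 AND (a3 OR NOT a3)) AND NOT a3)
    = NOT (NOT ((a4 OR a4 AND a3 OR a4) AND NOT a2 AND (a3 OR NOT a3)) AND NOT a3)   [idempotence]
    = NOT (NOT ((a4 OR a4) AND NOT a2 AND (a3 OR NOT a3)) AND NOT a3)   [absorption]
    = NOT (NOT ((a4 OR a4) AND NOT a2) AND NOT a3)   [complement / identity]
    = NOT (NOT (a4 AND NOT a2) AND NOT a3)   [idempotence]
    = a4 AND NOT a2 OR a3   [De Morgan]
These differ: at a2=0, a3=1, a4=0, E1 = 0 but E2 = 1.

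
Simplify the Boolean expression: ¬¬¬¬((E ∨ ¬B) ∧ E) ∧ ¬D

E ∧ ¬D

¬¬¬¬((E ∨ ¬B) ∧ E) ∧ ¬D
= ¬¬((E ∨ ¬B) ∧ E) ∧ ¬D   — double negation
= ¬¬E ∧ ¬D   — absorption
= E ∧ ¬D   — double negation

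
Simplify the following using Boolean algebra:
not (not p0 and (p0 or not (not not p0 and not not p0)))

not (not p0 and (p0 or not (not not p0 and not not p0)))
= not (not p0 and (p0 or not not not p0))   [idempotence]
= not (not p0 and (p0 or not p0))   [double negation]
= not not p0   [complement / identity]
= p0   [double negation]

p0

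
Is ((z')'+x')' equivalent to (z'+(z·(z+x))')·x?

E1: ((z')'+x')'
    = z'·x   (De Morgan)
E2: (z'+(z·(z+x))')·x
    = (z'+z')·x   (absorption)
    = z'·x   (idempotence)
Both reduce to z'·x, so they are equivalent.

Yes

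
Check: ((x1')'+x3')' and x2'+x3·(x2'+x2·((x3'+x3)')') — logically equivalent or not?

E1: ((x1')'+x3')'
    = x1'·x3   [De Morgan]
E2: x2'+x3·(x2'+x2·((x3'+x3)')')
    = x2'+x3·(x2'+x2·(x3'+x3))   [double negation]
    = x2'+x3·(x2'+x2)   [complement / identity]
    = x2'+x3   [complement / identity]
These differ: at x1=1, x2=0, x3=1, E1 = 0 but E2 = 1.

No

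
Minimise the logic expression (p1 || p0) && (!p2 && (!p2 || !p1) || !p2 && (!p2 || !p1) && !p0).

(p1 || p0) && (!p2 && (!p2 || !p1) || !p2 && (!p2 || !p1) && !p0)
= (p1 || p0) && !p2 && (!p2 || !p1)   (absorption)
= (p1 || p0) && !p2   (absorption)

(p1 || p0) && !p2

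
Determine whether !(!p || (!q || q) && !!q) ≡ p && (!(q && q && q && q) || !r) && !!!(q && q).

Yes

E1: !(!p || (!q || q) && !!q)
    = !(!p || !!q)   (complement / identity)
    = p && !q   (De Morgan)
E2: p && (!(q && q && q && q) || !r) && !!!(q && q)
    = p && (!(q && q) || !r) && !!!(q && q)   (idempotence)
    = p && (!(q && q) || !r) && !(q && q)   (double negation)
    = p && !(q && q)   (absorption)
    = p && !q   (idempotence)
Both reduce to p && !q, so they are equivalent.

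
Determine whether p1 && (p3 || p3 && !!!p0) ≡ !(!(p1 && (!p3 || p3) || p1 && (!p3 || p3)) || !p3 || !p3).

E1: p1 && (p3 || p3 && !!!p0)
    = p1 && (p3 || p3 && !p0)   (double negation)
    = p1 && p3   (absorption)
E2: !(!(p1 && (!p3 || p3) || p1 && (!p3 || p3)) || !p3 || !p3)
    = !(!(p1 && (!p3 || p3)) || !p3 || !p3)   (idempotence)
    = !(!(p1 && (!p3 || p3)) || !p3)   (idempotence)
    = !(!p1 || !p3)   (complement / identity)
    = p1 && p3   (De Morgan)
Both reduce to p1 && p3, so they are equivalent.

Yes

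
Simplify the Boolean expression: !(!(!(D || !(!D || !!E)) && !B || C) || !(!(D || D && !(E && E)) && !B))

!(!(!(D || !(!D || !!E)) && !B || C) || !(!(D || D && !(E && E)) && !B))
= (!(D || !(!D || !!E)) && !B || C) && !(D || D && !(E && E)) && !B   [De Morgan]
= (!(D || !(!D || !!E)) && !B || C) && !(D || D && !E) && !B   [idempotence]
= (!(D || D && !E) && !B || C) && !(D || D && !E) && !B   [De Morgan]
= !(D || D && !E) && !B   [absorption]
= !D && !B   [absorption]

!D && !B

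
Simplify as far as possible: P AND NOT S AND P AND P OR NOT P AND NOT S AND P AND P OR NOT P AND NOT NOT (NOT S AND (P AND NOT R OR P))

P AND NOT S AND P AND P OR NOT P AND NOT S AND P AND P OR NOT P AND NOT NOT (NOT S AND (P AND NOT R OR P))
= NOT S AND P AND P OR NOT P AND NOT NOT (NOT S AND (P AND NOT R OR P))   [distribution]
= NOT S AND P AND P OR NOT P AND NOT NOT (NOT S AND P)   [absorption]
= NOT S AND P AND P OR NOT P AND NOT S AND P   [double negation]
= NOT S AND P   [distribution]

NOT S AND P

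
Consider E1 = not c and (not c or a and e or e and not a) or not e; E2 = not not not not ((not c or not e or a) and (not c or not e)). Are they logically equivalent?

Yes

E1: not c and (not c or a and e or e and not a) or not e
    = not c and (not c or e) or not e   — distribution
    = not c or not e   — absorption
E2: not not not not ((not c or not e or a) and (not c or not e))
    = not not ((not c or not e or a) and (not c or not e))   — double negation
    = (not c or not e or a) and (not c or not e)   — double negation
    = not c or not e   — absorption
Both reduce to not c or not e, so they are equivalent.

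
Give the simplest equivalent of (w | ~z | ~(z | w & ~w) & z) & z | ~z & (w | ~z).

w | ~z

(w | ~z | ~(z | w & ~w) & z) & z | ~z & (w | ~z)
= (w | ~z | ~z & z) & z | ~z & (w | ~z)   — complement / identity
= (w | ~z) & z | ~z & (w | ~z)   — complement / identity
= w | ~z   — distribution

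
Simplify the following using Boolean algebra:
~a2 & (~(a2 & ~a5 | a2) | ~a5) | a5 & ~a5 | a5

~a2 | a5

~a2 & (~(a2 & ~a5 | a2) | ~a5) | a5 & ~a5 | a5
= ~a2 & (~a2 | ~a5) | a5 & ~a5 | a5   [absorption]
= ~a2 | a5 & ~a5 | a5   [absorption]
= ~a2 | a5   [complement / identity]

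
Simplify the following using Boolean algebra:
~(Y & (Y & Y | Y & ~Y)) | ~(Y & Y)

~Y

~(Y & (Y & Y | Y & ~Y)) | ~(Y & Y)
= ~(Y & Y) | ~(Y & Y)
= ~(Y & Y)
= ~Y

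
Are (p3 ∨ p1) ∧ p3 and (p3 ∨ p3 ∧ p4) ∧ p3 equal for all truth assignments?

E1: (p3 ∨ p1) ∧ p3
    = p3
E2: (p3 ∨ p3 ∧ p4) ∧ p3
    = p3 ∧ p3
    = p3
Both reduce to p3, so they are equivalent.

Yes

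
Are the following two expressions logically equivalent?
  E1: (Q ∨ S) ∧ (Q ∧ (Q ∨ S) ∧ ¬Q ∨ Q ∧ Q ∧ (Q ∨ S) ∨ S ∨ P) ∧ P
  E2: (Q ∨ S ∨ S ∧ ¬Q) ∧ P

E1: (Q ∨ S) ∧ (Q ∧ (Q ∨ S) ∧ ¬Q ∨ Q ∧ Q ∧ (Q ∨ S) ∨ S ∨ P) ∧ P
    = (Q ∨ S) ∧ (Q ∧ (Q ∨ S) ∨ S ∨ P) ∧ P
    = (Q ∨ S) ∧ (Q ∨ S ∨ P) ∧ P
    = (Q ∨ S) ∧ P
E2: (Q ∨ S ∨ S ∧ ¬Q) ∧ P
    = (Q ∨ S) ∧ P
Both reduce to (Q ∨ S) ∧ P, so they are equivalent.

Yes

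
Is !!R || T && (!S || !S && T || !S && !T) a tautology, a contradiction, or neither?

neither

!!R || T && (!S || !S && T || !S && !T)
= !!R || T && (!S || !S)
= R || T && (!S || !S)
= R || T && !S
This depends on R, S, T, so it is not a constant.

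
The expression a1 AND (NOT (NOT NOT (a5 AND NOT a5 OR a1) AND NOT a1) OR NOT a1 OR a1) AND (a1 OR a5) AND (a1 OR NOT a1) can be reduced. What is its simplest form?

a1

a1 AND (NOT (NOT NOT (a5 AND NOT a5 OR a1) AND NOT a1) OR NOT a1 OR a1) AND (a1 OR a5) AND (a1 OR NOT a1)
= a1 AND (NOT (NOT NOT a1 AND NOT a1) OR NOT a1 OR a1) AND (a1 OR a5) AND (a1 OR NOT a1)   [complement / identity]
= a1 AND (NOT (NOT NOT a1 AND NOT a1) OR NOT a1 OR a1) AND (a1 OR a5)   [complement / identity]
= a1 AND (NOT a1 OR a1 OR NOT a1 OR a1) AND (a1 OR a5)   [De Morgan]
= a1 AND (NOT a1 OR a1) AND (a1 OR a5)   [idempotence]
= a1 AND (a1 OR a5)   [complement / identity]
= a1   [absorption]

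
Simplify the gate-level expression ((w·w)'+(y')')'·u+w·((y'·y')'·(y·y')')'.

((w·w)'+(y')')'·u+w·((y'·y')'·(y·y')')'
= w·w·y'·u+w·((y'·y')'·(y·y')')'   — De Morgan
= w·w·y'·u+w·(y'·y'+y·y')   — De Morgan
= w·w·y'·u+w·y'   — distribution
= w·y'·u+w·y'   — idempotence
= w·y'   — absorption

w·y'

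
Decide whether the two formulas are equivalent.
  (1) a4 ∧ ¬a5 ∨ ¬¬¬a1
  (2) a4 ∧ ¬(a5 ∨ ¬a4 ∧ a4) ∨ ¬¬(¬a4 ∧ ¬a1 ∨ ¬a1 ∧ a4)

E1: a4 ∧ ¬a5 ∨ ¬¬¬a1
    = a4 ∧ ¬a5 ∨ ¬a1   — double negation
E2: a4 ∧ ¬(a5 ∨ ¬a4 ∧ a4) ∨ ¬¬(¬a4 ∧ ¬a1 ∨ ¬a1 ∧ a4)
    = a4 ∧ ¬(a5 ∨ ¬a4 ∧ a4) ∨ ¬a4 ∧ ¬a1 ∨ ¬a1 ∧ a4   — double negation
    = a4 ∧ ¬a5 ∨ ¬a4 ∧ ¬a1 ∨ ¬a1 ∧ a4   — complement / identity
    = a4 ∧ ¬a5 ∨ ¬a1   — distribution
Both reduce to a4 ∧ ¬a5 ∨ ¬a1, so they are equivalent.

Yes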